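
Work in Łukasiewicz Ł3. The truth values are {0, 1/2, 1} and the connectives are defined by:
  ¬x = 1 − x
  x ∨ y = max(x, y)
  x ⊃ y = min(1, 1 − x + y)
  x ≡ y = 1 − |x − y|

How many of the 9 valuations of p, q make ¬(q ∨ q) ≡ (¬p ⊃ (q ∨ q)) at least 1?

p = 0, q = 0 ↦ 0  <
p = 0, q = 1/2 ↦ 1  ≥
p = 0, q = 1 ↦ 0  <
p = 1/2, q = 0 ↦ 1/2  <
p = 1/2, q = 1/2 ↦ 1/2  <
p = 1/2, q = 1 ↦ 0  <
p = 1, q = 0 ↦ 1  ≥
p = 1, q = 1/2 ↦ 1/2  <
p = 1, q = 1 ↦ 0  <
So 2 of the 9 assignments meet the threshold.

2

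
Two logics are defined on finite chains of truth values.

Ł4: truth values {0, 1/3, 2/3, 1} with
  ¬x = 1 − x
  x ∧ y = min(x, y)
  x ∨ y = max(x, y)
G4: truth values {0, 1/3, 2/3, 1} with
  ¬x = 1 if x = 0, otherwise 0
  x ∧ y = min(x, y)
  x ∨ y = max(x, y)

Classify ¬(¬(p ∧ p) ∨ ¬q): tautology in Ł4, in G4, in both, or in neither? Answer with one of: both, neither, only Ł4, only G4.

In Ł4: at p = 0, q = 0 the value is 0 — not a tautology.
In G4: at p = 0, q = 0 the value is 0 — not a tautology.

neither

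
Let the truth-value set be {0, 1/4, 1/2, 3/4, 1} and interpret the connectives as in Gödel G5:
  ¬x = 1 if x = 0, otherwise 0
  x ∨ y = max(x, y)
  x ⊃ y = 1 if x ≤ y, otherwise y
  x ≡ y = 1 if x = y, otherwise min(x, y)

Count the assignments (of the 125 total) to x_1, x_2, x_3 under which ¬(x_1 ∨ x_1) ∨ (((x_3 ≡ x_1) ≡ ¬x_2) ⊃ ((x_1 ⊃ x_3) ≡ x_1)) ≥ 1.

value 1: 106 assignments (counts)
value 3/4: 1 assignment
value 1/2: 1 assignment
value 1/4: 1 assignment
value 0: 16 assignments
So 106 of the 125 assignments meet the threshold.

106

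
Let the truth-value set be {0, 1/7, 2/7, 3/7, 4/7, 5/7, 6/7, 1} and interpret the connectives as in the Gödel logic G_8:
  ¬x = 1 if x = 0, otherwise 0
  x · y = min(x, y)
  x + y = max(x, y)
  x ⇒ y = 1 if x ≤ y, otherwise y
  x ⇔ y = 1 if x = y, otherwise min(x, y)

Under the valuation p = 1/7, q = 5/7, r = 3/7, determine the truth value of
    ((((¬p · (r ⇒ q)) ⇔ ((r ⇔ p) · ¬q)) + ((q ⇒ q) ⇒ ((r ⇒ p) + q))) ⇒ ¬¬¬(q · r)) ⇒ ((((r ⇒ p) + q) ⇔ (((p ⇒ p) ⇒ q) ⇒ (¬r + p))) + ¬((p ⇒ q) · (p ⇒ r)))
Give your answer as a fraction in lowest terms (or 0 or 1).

¬p = ¬1/7 = 0
r ⇒ q = 3/7 ⇒ 5/7 = 1
¬p · (r ⇒ q) = 0 · 1 = 0
r ⇔ p = 3/7 ⇔ 1/7 = 1/7
¬q = ¬5/7 = 0
(r ⇔ p) · ¬q = 1/7 · 0 = 0
(¬p · (r ⇒ q)) ⇔ ((r ⇔ p) · ¬q) = 0 ⇔ 0 = 1
q ⇒ q = 5/7 ⇒ 5/7 = 1
r ⇒ p = 3/7 ⇒ 1/7 = 1/7
(r ⇒ p) + q = 1/7 + 5/7 = 5/7
(q ⇒ q) ⇒ ((r ⇒ p) + q) = 1 ⇒ 5/7 = 5/7
((¬p · (r ⇒ q)) ⇔ ((r ⇔ p) · ¬q)) + ((q ⇒ q) ⇒ ((r ⇒ p) + q)) = 1 + 5/7 = 1
q · r = 5/7 · 3/7 = 3/7
¬(q · r) = ¬3/7 = 0
¬¬(q · r) = ¬0 = 1
¬¬¬(q · r) = ¬1 = 0
(((¬p · (r ⇒ q)) ⇔ ((r ⇔ p) · ¬q)) + ((q ⇒ q) ⇒ ((r ⇒ p) + q))) ⇒ ¬¬¬(q · r) = 1 ⇒ 0 = 0
r ⇒ p = 3/7 ⇒ 1/7 = 1/7
(r ⇒ p) + q = 1/7 + 5/7 = 5/7
p ⇒ p = 1/7 ⇒ 1/7 = 1
(p ⇒ p) ⇒ q = 1 ⇒ 5/7 = 5/7
¬r = ¬3/7 = 0
¬r + p = 0 + 1/7 = 1/7
((p ⇒ p) ⇒ q) ⇒ (¬r + p) = 5/7 ⇒ 1/7 = 1/7
((r ⇒ p) + q) ⇔ (((p ⇒ p) ⇒ q) ⇒ (¬r + p)) = 5/7 ⇔ 1/7 = 1/7
p ⇒ q = 1/7 ⇒ 5/7 = 1
p ⇒ r = 1/7 ⇒ 3/7 = 1
(p ⇒ q) · (p ⇒ r) = 1 · 1 = 1
¬((p ⇒ q) · (p ⇒ r)) = ¬1 = 0
(((r ⇒ p) + q) ⇔ (((p ⇒ p) ⇒ q) ⇒ (¬r + p))) + ¬((p ⇒ q) · (p ⇒ r)) = 1/7 + 0 = 1/7
((((¬p · (r ⇒ q)) ⇔ ((r ⇔ p) · ¬q)) + ((q ⇒ q) ⇒ ((r ⇒ p) + q))) ⇒ ¬¬¬(q · r)) ⇒ ((((r ⇒ p) + q) ⇔ (((p ⇒ p) ⇒ q) ⇒ (¬r + p))) + ¬((p ⇒ q) · (p ⇒ r))) = 0 ⇒ 1/7 = 1

1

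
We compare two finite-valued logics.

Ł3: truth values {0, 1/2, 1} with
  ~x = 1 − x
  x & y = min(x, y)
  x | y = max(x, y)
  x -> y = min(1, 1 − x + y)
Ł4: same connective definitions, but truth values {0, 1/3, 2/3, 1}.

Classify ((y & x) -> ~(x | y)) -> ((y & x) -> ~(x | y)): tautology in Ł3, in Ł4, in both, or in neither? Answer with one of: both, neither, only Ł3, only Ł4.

In Ł3: every assignment gives 1 — tautology.
In Ł4: every assignment gives 1 — tautology.

both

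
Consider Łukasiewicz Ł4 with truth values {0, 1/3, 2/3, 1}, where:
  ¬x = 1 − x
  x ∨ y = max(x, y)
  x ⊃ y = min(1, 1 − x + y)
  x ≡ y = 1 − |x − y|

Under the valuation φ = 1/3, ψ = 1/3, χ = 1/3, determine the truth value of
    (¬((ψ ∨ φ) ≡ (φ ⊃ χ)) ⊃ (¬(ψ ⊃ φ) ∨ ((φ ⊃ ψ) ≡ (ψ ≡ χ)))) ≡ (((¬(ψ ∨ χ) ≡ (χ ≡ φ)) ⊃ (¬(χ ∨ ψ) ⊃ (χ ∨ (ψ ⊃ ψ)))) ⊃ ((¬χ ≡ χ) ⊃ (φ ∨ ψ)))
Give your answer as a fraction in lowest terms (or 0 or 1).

ψ ∨ φ = 1/3 ∨ 1/3 = 1/3
φ ⊃ χ = 1/3 ⊃ 1/3 = 1
(ψ ∨ φ) ≡ (φ ⊃ χ) = 1/3 ≡ 1 = 1/3
¬((ψ ∨ φ) ≡ (φ ⊃ χ)) = ¬1/3 = 2/3
ψ ⊃ φ = 1/3 ⊃ 1/3 = 1
¬(ψ ⊃ φ) = ¬1 = 0
φ ⊃ ψ = 1/3 ⊃ 1/3 = 1
ψ ≡ χ = 1/3 ≡ 1/3 = 1
(φ ⊃ ψ) ≡ (ψ ≡ χ) = 1 ≡ 1 = 1
¬(ψ ⊃ φ) ∨ ((φ ⊃ ψ) ≡ (ψ ≡ χ)) = 0 ∨ 1 = 1
¬((ψ ∨ φ) ≡ (φ ⊃ χ)) ⊃ (¬(ψ ⊃ φ) ∨ ((φ ⊃ ψ) ≡ (ψ ≡ χ))) = 2/3 ⊃ 1 = 1
ψ ∨ χ = 1/3 ∨ 1/3 = 1/3
¬(ψ ∨ χ) = ¬1/3 = 2/3
χ ≡ φ = 1/3 ≡ 1/3 = 1
¬(ψ ∨ χ) ≡ (χ ≡ φ) = 2/3 ≡ 1 = 2/3
χ ∨ ψ = 1/3 ∨ 1/3 = 1/3
¬(χ ∨ ψ) = ¬1/3 = 2/3
ψ ⊃ ψ = 1/3 ⊃ 1/3 = 1
χ ∨ (ψ ⊃ ψ) = 1/3 ∨ 1 = 1
¬(χ ∨ ψ) ⊃ (χ ∨ (ψ ⊃ ψ)) = 2/3 ⊃ 1 = 1
(¬(ψ ∨ χ) ≡ (χ ≡ φ)) ⊃ (¬(χ ∨ ψ) ⊃ (χ ∨ (ψ ⊃ ψ))) = 2/3 ⊃ 1 = 1
¬χ = ¬1/3 = 2/3
¬χ ≡ χ = 2/3 ≡ 1/3 = 2/3
φ ∨ ψ = 1/3 ∨ 1/3 = 1/3
(¬χ ≡ χ) ⊃ (φ ∨ ψ) = 2/3 ⊃ 1/3 = 2/3
((¬(ψ ∨ χ) ≡ (χ ≡ φ)) ⊃ (¬(χ ∨ ψ) ⊃ (χ ∨ (ψ ⊃ ψ)))) ⊃ ((¬χ ≡ χ) ⊃ (φ ∨ ψ)) = 1 ⊃ 2/3 = 2/3
(¬((ψ ∨ φ) ≡ (φ ⊃ χ)) ⊃ (¬(ψ ⊃ φ) ∨ ((φ ⊃ ψ) ≡ (ψ ≡ χ)))) ≡ (((¬(ψ ∨ χ) ≡ (χ ≡ φ)) ⊃ (¬(χ ∨ ψ) ⊃ (χ ∨ (ψ ⊃ ψ)))) ⊃ ((¬χ ≡ χ) ⊃ (φ ∨ ψ))) = 1 ≡ 2/3 = 2/3

2/3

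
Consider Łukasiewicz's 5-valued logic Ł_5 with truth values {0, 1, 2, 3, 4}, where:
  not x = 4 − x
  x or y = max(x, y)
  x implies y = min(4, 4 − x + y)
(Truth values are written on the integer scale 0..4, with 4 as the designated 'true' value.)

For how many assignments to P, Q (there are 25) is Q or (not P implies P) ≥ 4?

value 4: 17 assignments (counts)
value 3: 2 assignments
value 2: 4 assignments
value 1: 1 assignment
value 0: 1 assignment
So 17 of the 25 assignments meet the threshold.

17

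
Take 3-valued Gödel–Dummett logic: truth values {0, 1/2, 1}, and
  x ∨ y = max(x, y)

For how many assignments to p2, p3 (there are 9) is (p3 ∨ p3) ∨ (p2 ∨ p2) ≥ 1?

5

p2 = 0, p3 = 0 ↦ 0  <
p2 = 0, p3 = 1/2 ↦ 1/2  <
p2 = 0, p3 = 1 ↦ 1  ≥
p2 = 1/2, p3 = 0 ↦ 1/2  <
p2 = 1/2, p3 = 1/2 ↦ 1/2  <
p2 = 1/2, p3 = 1 ↦ 1  ≥
p2 = 1, p3 = 0 ↦ 1  ≥
p2 = 1, p3 = 1/2 ↦ 1  ≥
p2 = 1, p3 = 1 ↦ 1  ≥
So 5 of the 9 assignments meet the threshold.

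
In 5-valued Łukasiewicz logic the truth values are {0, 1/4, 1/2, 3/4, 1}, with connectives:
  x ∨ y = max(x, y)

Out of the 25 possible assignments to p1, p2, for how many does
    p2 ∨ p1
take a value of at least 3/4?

value 1: 9 assignments (counts)
value 3/4: 7 assignments (counts)
value 1/2: 5 assignments
value 1/4: 3 assignments
value 0: 1 assignment
So 16 of the 25 assignments meet the threshold.

16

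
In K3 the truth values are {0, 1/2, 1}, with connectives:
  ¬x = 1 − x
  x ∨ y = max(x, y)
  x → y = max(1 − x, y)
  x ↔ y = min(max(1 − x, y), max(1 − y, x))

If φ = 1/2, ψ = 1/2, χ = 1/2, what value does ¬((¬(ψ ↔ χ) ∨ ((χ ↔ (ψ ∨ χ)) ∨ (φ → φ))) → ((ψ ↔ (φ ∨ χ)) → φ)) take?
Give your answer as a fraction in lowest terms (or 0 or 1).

ψ ↔ χ = 1/2 ↔ 1/2 = 1/2
¬(ψ ↔ χ) = ¬1/2 = 1/2
ψ ∨ χ = 1/2 ∨ 1/2 = 1/2
χ ↔ (ψ ∨ χ) = 1/2 ↔ 1/2 = 1/2
φ → φ = 1/2 → 1/2 = 1/2
(χ ↔ (ψ ∨ χ)) ∨ (φ → φ) = 1/2 ∨ 1/2 = 1/2
¬(ψ ↔ χ) ∨ ((χ ↔ (ψ ∨ χ)) ∨ (φ → φ)) = 1/2 ∨ 1/2 = 1/2
φ ∨ χ = 1/2 ∨ 1/2 = 1/2
ψ ↔ (φ ∨ χ) = 1/2 ↔ 1/2 = 1/2
(ψ ↔ (φ ∨ χ)) → φ = 1/2 → 1/2 = 1/2
(¬(ψ ↔ χ) ∨ ((χ ↔ (ψ ∨ χ)) ∨ (φ → φ))) → ((ψ ↔ (φ ∨ χ)) → φ) = 1/2 → 1/2 = 1/2
¬((¬(ψ ↔ χ) ∨ ((χ ↔ (ψ ∨ χ)) ∨ (φ → φ))) → ((ψ ↔ (φ ∨ χ)) → φ)) = ¬1/2 = 1/2

1/2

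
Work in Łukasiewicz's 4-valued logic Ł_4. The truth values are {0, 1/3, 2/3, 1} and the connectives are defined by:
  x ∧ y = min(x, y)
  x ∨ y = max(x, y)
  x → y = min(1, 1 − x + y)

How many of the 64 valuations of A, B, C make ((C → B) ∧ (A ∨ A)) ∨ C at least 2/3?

48

value 1: 25 assignments (counts)
value 2/3: 23 assignments (counts)
value 1/3: 12 assignments
value 0: 4 assignments
So 48 of the 64 assignments meet the threshold.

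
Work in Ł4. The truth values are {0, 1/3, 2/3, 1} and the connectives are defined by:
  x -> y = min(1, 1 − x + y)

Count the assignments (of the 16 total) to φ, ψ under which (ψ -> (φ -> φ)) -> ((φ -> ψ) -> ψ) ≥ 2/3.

φ = 0, ψ = 0 ↦ 0  <
φ = 0, ψ = 1/3 ↦ 1/3  <
φ = 0, ψ = 2/3 ↦ 2/3  ≥
φ = 0, ψ = 1 ↦ 1  ≥
φ = 1/3, ψ = 0 ↦ 1/3  <
φ = 1/3, ψ = 1/3 ↦ 1/3  <
φ = 1/3, ψ = 2/3 ↦ 2/3  ≥
φ = 1/3, ψ = 1 ↦ 1  ≥
φ = 2/3, ψ = 0 ↦ 2/3  ≥
φ = 2/3, ψ = 1/3 ↦ 2/3  ≥
φ = 2/3, ψ = 2/3 ↦ 2/3  ≥
φ = 2/3, ψ = 1 ↦ 1  ≥
φ = 1, ψ = 0 ↦ 1  ≥
φ = 1, ψ = 1/3 ↦ 1  ≥
φ = 1, ψ = 2/3 ↦ 1  ≥
φ = 1, ψ = 1 ↦ 1  ≥
So 12 of the 16 assignments meet the threshold.

12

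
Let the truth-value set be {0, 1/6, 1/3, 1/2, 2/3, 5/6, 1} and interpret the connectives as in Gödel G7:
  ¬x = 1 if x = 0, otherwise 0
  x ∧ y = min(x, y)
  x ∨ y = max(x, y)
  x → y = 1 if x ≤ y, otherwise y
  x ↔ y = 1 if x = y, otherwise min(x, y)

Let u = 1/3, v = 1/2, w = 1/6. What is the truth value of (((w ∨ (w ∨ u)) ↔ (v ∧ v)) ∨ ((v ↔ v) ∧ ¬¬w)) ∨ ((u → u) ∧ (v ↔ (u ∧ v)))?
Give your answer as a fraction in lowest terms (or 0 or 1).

1

w ∨ u = 1/6 ∨ 1/3 = 1/3
w ∨ (w ∨ u) = 1/6 ∨ 1/3 = 1/3
v ∧ v = 1/2 ∧ 1/2 = 1/2
(w ∨ (w ∨ u)) ↔ (v ∧ v) = 1/3 ↔ 1/2 = 1/3
v ↔ v = 1/2 ↔ 1/2 = 1
¬w = ¬1/6 = 0
¬¬w = ¬0 = 1
(v ↔ v) ∧ ¬¬w = 1 ∧ 1 = 1
((w ∨ (w ∨ u)) ↔ (v ∧ v)) ∨ ((v ↔ v) ∧ ¬¬w) = 1/3 ∨ 1 = 1
u → u = 1/3 → 1/3 = 1
u ∧ v = 1/3 ∧ 1/2 = 1/3
v ↔ (u ∧ v) = 1/2 ↔ 1/3 = 1/3
(u → u) ∧ (v ↔ (u ∧ v)) = 1 ∧ 1/3 = 1/3
(((w ∨ (w ∨ u)) ↔ (v ∧ v)) ∨ ((v ↔ v) ∧ ¬¬w)) ∨ ((u → u) ∧ (v ↔ (u ∧ v))) = 1 ∨ 1/3 = 1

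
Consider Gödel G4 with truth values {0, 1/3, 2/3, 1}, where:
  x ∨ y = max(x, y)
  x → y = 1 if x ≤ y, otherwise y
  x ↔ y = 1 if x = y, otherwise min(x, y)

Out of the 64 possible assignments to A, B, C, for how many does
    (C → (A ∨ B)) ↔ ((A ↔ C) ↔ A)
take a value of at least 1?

value 1: 14 assignments (counts)
value 2/3: 13 assignments
value 1/3: 18 assignments
value 0: 19 assignments
So 14 of the 64 assignments meet the threshold.

14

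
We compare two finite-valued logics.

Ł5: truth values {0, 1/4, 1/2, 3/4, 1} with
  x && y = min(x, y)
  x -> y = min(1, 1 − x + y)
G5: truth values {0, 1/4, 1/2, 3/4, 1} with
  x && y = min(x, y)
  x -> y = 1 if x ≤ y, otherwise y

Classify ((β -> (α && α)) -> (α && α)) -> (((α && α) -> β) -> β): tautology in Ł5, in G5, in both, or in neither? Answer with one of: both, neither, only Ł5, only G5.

In Ł5: every assignment gives 1 — tautology.
In G5: at α = 0, β = 1/4 the value is 1/4 — not a tautology.

only Ł5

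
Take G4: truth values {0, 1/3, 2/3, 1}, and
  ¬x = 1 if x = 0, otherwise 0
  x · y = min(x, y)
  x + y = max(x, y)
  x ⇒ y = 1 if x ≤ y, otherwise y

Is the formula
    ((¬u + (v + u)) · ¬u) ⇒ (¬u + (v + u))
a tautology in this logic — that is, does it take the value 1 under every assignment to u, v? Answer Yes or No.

u = 0, v = 0 ↦ 1
u = 0, v = 1/3 ↦ 1
u = 0, v = 2/3 ↦ 1
u = 0, v = 1 ↦ 1
u = 1/3, v = 0 ↦ 1
u = 1/3, v = 1/3 ↦ 1
u = 1/3, v = 2/3 ↦ 1
u = 1/3, v = 1 ↦ 1
u = 2/3, v = 0 ↦ 1
u = 2/3, v = 1/3 ↦ 1
u = 2/3, v = 2/3 ↦ 1
u = 2/3, v = 1 ↦ 1
u = 1, v = 0 ↦ 1
u = 1, v = 1/3 ↦ 1
u = 1, v = 2/3 ↦ 1
u = 1, v = 1 ↦ 1
Every assignment gives a value ≥ 1.

Yes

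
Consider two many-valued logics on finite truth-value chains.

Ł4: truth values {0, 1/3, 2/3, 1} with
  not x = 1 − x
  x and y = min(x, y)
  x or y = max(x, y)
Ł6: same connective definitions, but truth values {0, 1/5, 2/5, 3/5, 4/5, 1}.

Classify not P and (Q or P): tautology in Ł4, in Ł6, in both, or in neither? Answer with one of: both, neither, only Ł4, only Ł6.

neither

In Ł4: at P = 0, Q = 0 the value is 0 — not a tautology.
In Ł6: at P = 0, Q = 0 the value is 0 — not a tautology.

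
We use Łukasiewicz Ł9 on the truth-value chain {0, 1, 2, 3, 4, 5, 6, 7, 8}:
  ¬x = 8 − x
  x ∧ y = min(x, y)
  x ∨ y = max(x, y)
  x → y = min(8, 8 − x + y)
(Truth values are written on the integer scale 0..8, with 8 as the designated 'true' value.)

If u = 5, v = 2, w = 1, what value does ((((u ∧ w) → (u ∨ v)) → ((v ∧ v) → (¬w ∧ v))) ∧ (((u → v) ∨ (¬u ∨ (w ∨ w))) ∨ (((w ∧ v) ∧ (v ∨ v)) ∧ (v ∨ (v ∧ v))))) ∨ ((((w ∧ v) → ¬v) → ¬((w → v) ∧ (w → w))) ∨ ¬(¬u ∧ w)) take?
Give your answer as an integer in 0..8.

u ∧ w = 5 ∧ 1 = 1
u ∨ v = 5 ∨ 2 = 5
(u ∧ w) → (u ∨ v) = 1 → 5 = 8
v ∧ v = 2 ∧ 2 = 2
¬w = ¬1 = 7
¬w ∧ v = 7 ∧ 2 = 2
(v ∧ v) → (¬w ∧ v) = 2 → 2 = 8
((u ∧ w) → (u ∨ v)) → ((v ∧ v) → (¬w ∧ v)) = 8 → 8 = 8
u → v = 5 → 2 = 5
¬u = ¬5 = 3
w ∨ w = 1 ∨ 1 = 1
¬u ∨ (w ∨ w) = 3 ∨ 1 = 3
(u → v) ∨ (¬u ∨ (w ∨ w)) = 5 ∨ 3 = 5
w ∧ v = 1 ∧ 2 = 1
v ∨ v = 2 ∨ 2 = 2
(w ∧ v) ∧ (v ∨ v) = 1 ∧ 2 = 1
v ∧ v = 2 ∧ 2 = 2
v ∨ (v ∧ v) = 2 ∨ 2 = 2
((w ∧ v) ∧ (v ∨ v)) ∧ (v ∨ (v ∧ v)) = 1 ∧ 2 = 1
((u → v) ∨ (¬u ∨ (w ∨ w))) ∨ (((w ∧ v) ∧ (v ∨ v)) ∧ (v ∨ (v ∧ v))) = 5 ∨ 1 = 5
(((u ∧ w) → (u ∨ v)) → ((v ∧ v) → (¬w ∧ v))) ∧ (((u → v) ∨ (¬u ∨ (w ∨ w))) ∨ (((w ∧ v) ∧ (v ∨ v)) ∧ (v ∨ (v ∧ v)))) = 8 ∧ 5 = 5
w ∧ v = 1 ∧ 2 = 1
¬v = ¬2 = 6
(w ∧ v) → ¬v = 1 → 6 = 8
w → v = 1 → 2 = 8
w → w = 1 → 1 = 8
(w → v) ∧ (w → w) = 8 ∧ 8 = 8
¬((w → v) ∧ (w → w)) = ¬8 = 0
((w ∧ v) → ¬v) → ¬((w → v) ∧ (w → w)) = 8 → 0 = 0
¬u = ¬5 = 3
¬u ∧ w = 3 ∧ 1 = 1
¬(¬u ∧ w) = ¬1 = 7
(((w ∧ v) → ¬v) → ¬((w → v) ∧ (w → w))) ∨ ¬(¬u ∧ w) = 0 ∨ 7 = 7
((((u ∧ w) → (u ∨ v)) → ((v ∧ v) → (¬w ∧ v))) ∧ (((u → v) ∨ (¬u ∨ (w ∨ w))) ∨ (((w ∧ v) ∧ (v ∨ v)) ∧ (v ∨ (v ∧ v))))) ∨ ((((w ∧ v) → ¬v) → ¬((w → v) ∧ (w → w))) ∨ ¬(¬u ∧ w)) = 5 ∨ 7 = 7

7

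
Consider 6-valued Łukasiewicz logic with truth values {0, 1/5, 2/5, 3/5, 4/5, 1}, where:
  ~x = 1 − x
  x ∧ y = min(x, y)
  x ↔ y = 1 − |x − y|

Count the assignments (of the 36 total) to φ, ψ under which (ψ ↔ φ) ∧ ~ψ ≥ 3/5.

value 1: 1 assignment (counts)
value 4/5: 4 assignments (counts)
value 3/5: 7 assignments (counts)
value 2/5: 9 assignments
value 1/5: 8 assignments
value 0: 7 assignments
So 12 of the 36 assignments meet the threshold.

12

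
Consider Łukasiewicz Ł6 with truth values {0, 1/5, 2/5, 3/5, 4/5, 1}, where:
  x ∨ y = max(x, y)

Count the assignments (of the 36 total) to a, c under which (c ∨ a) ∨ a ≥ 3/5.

value 1: 11 assignments (counts)
value 4/5: 9 assignments (counts)
value 3/5: 7 assignments (counts)
value 2/5: 5 assignments
value 1/5: 3 assignments
value 0: 1 assignment
So 27 of the 36 assignments meet the threshold.

27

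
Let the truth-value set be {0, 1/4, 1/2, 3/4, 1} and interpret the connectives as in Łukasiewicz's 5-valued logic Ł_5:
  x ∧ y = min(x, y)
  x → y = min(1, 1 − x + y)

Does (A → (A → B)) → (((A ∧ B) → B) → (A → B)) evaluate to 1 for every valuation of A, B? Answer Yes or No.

Counterexample: take A = 1/4, B = 0.
A → B = 1/4 → 0 = 3/4
A → (A → B) = 1/4 → 3/4 = 1
A ∧ B = 1/4 ∧ 0 = 0
(A ∧ B) → B = 0 → 0 = 1
A → B = 1/4 → 0 = 3/4
((A ∧ B) → B) → (A → B) = 1 → 3/4 = 3/4
(A → (A → B)) → (((A ∧ B) → B) → (A → B)) = 1 → 3/4 = 3/4
This gives 3/4 ≠ 1.

No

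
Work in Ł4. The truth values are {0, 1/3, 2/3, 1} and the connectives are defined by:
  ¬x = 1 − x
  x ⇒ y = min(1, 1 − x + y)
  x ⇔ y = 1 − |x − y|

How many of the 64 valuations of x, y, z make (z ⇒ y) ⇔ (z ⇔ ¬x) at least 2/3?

value 1: 18 assignments (counts)
value 2/3: 26 assignments (counts)
value 1/3: 14 assignments
value 0: 6 assignments
So 44 of the 64 assignments meet the threshold.

44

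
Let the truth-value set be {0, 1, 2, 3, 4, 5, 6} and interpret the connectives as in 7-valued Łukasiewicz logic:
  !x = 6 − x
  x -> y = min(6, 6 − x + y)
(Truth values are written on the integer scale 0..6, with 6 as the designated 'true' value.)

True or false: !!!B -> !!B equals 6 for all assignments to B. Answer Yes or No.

Counterexample: take B = 0.
!B = !0 = 6
!!B = !6 = 0
!!!B = !0 = 6
!B = !0 = 6
!!B = !6 = 0
!!!B -> !!B = 6 -> 0 = 0
This gives 0 ≠ 6.

No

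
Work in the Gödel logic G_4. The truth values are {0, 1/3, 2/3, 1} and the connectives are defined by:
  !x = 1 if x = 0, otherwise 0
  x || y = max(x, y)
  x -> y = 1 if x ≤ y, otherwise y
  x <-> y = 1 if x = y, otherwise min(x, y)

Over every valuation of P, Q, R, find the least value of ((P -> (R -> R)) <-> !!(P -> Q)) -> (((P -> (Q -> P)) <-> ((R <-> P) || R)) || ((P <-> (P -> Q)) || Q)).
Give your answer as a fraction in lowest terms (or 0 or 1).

1/3

Take P = 0, Q = 0, R = 1/3:
R -> R = 1/3 -> 1/3 = 1
P -> (R -> R) = 0 -> 1 = 1
P -> Q = 0 -> 0 = 1
!(P -> Q) = !1 = 0
!!(P -> Q) = !0 = 1
(P -> (R -> R)) <-> !!(P -> Q) = 1 <-> 1 = 1
Q -> P = 0 -> 0 = 1
P -> (Q -> P) = 0 -> 1 = 1
R <-> P = 1/3 <-> 0 = 0
(R <-> P) || R = 0 || 1/3 = 1/3
(P -> (Q -> P)) <-> ((R <-> P) || R) = 1 <-> 1/3 = 1/3
P -> Q = 0 -> 0 = 1
P <-> (P -> Q) = 0 <-> 1 = 0
(P <-> (P -> Q)) || Q = 0 || 0 = 0
((P -> (Q -> P)) <-> ((R <-> P) || R)) || ((P <-> (P -> Q)) || Q) = 1/3 || 0 = 1/3
((P -> (R -> R)) <-> !!(P -> Q)) -> (((P -> (Q -> P)) <-> ((R <-> P) || R)) || ((P <-> (P -> Q)) || Q)) = 1 -> 1/3 = 1/3
No assignment yields a value below 1/3, so this is the minimum.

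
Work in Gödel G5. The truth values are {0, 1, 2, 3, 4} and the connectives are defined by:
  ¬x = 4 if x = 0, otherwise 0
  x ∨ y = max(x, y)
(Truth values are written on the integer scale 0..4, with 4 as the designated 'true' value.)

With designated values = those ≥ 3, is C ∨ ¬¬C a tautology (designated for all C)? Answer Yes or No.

No

Counterexample: take C = 0.
¬C = ¬0 = 4
¬¬C = ¬4 = 0
C ∨ ¬¬C = 0 ∨ 0 = 0
This gives 0, which is below 3.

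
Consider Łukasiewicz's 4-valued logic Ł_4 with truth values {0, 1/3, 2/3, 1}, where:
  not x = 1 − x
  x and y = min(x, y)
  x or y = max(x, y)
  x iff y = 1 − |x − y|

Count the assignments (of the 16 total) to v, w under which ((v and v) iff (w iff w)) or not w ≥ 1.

7

v = 0, w = 0 ↦ 1  ≥
v = 0, w = 1/3 ↦ 2/3  <
v = 0, w = 2/3 ↦ 1/3  <
v = 0, w = 1 ↦ 0  <
v = 1/3, w = 0 ↦ 1  ≥
v = 1/3, w = 1/3 ↦ 2/3  <
v = 1/3, w = 2/3 ↦ 1/3  <
v = 1/3, w = 1 ↦ 1/3  <
v = 2/3, w = 0 ↦ 1  ≥
v = 2/3, w = 1/3 ↦ 2/3  <
v = 2/3, w = 2/3 ↦ 2/3  <
v = 2/3, w = 1 ↦ 2/3  <
v = 1, w = 0 ↦ 1  ≥
v = 1, w = 1/3 ↦ 1  ≥
v = 1, w = 2/3 ↦ 1  ≥
v = 1, w = 1 ↦ 1  ≥
So 7 of the 16 assignments meet the threshold.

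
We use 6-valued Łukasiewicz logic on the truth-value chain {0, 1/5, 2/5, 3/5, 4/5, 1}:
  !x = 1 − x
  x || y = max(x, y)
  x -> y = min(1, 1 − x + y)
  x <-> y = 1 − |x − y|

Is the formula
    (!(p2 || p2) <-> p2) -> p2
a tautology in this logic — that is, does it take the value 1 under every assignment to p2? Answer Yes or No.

No

Counterexample: take p2 = 1/5.
p2 || p2 = 1/5 || 1/5 = 1/5
!(p2 || p2) = !1/5 = 4/5
!(p2 || p2) <-> p2 = 4/5 <-> 1/5 = 2/5
(!(p2 || p2) <-> p2) -> p2 = 2/5 -> 1/5 = 4/5
This gives 4/5 ≠ 1.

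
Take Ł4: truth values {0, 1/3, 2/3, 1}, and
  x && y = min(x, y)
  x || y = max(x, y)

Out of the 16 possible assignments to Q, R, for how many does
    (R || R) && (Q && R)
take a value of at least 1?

1

Q = 0, R = 0 ↦ 0  <
Q = 0, R = 1/3 ↦ 0  <
Q = 0, R = 2/3 ↦ 0  <
Q = 0, R = 1 ↦ 0  <
Q = 1/3, R = 0 ↦ 0  <
Q = 1/3, R = 1/3 ↦ 1/3  <
Q = 1/3, R = 2/3 ↦ 1/3  <
Q = 1/3, R = 1 ↦ 1/3  <
Q = 2/3, R = 0 ↦ 0  <
Q = 2/3, R = 1/3 ↦ 1/3  <
Q = 2/3, R = 2/3 ↦ 2/3  <
Q = 2/3, R = 1 ↦ 2/3  <
Q = 1, R = 0 ↦ 0  <
Q = 1, R = 1/3 ↦ 1/3  <
Q = 1, R = 2/3 ↦ 2/3  <
Q = 1, R = 1 ↦ 1  ≥
So 1 of the 16 assignments meets the threshold.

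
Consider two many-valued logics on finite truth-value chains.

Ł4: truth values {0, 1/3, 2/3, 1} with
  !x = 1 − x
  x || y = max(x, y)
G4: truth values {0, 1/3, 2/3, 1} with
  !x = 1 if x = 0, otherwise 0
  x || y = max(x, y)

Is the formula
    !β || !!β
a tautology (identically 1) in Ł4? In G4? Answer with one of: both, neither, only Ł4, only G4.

only G4

In Ł4: at β = 1/3 the value is 2/3 — not a tautology.
In G4: every assignment gives 1 — tautology.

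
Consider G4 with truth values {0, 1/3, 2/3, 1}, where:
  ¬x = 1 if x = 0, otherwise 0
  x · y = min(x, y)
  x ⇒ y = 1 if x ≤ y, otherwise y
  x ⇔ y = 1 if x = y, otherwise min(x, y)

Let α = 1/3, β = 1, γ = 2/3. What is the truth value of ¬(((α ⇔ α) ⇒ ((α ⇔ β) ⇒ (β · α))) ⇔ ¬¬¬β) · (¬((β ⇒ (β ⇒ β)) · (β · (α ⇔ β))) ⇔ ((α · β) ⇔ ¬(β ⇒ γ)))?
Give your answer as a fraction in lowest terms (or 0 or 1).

1

α ⇔ α = 1/3 ⇔ 1/3 = 1
α ⇔ β = 1/3 ⇔ 1 = 1/3
β · α = 1 · 1/3 = 1/3
(α ⇔ β) ⇒ (β · α) = 1/3 ⇒ 1/3 = 1
(α ⇔ α) ⇒ ((α ⇔ β) ⇒ (β · α)) = 1 ⇒ 1 = 1
¬β = ¬1 = 0
¬¬β = ¬0 = 1
¬¬¬β = ¬1 = 0
((α ⇔ α) ⇒ ((α ⇔ β) ⇒ (β · α))) ⇔ ¬¬¬β = 1 ⇔ 0 = 0
¬(((α ⇔ α) ⇒ ((α ⇔ β) ⇒ (β · α))) ⇔ ¬¬¬β) = ¬0 = 1
β ⇒ β = 1 ⇒ 1 = 1
β ⇒ (β ⇒ β) = 1 ⇒ 1 = 1
α ⇔ β = 1/3 ⇔ 1 = 1/3
β · (α ⇔ β) = 1 · 1/3 = 1/3
(β ⇒ (β ⇒ β)) · (β · (α ⇔ β)) = 1 · 1/3 = 1/3
¬((β ⇒ (β ⇒ β)) · (β · (α ⇔ β))) = ¬1/3 = 0
α · β = 1/3 · 1 = 1/3
β ⇒ γ = 1 ⇒ 2/3 = 2/3
¬(β ⇒ γ) = ¬2/3 = 0
(α · β) ⇔ ¬(β ⇒ γ) = 1/3 ⇔ 0 = 0
¬((β ⇒ (β ⇒ β)) · (β · (α ⇔ β))) ⇔ ((α · β) ⇔ ¬(β ⇒ γ)) = 0 ⇔ 0 = 1
¬(((α ⇔ α) ⇒ ((α ⇔ β) ⇒ (β · α))) ⇔ ¬¬¬β) · (¬((β ⇒ (β ⇒ β)) · (β · (α ⇔ β))) ⇔ ((α · β) ⇔ ¬(β ⇒ γ))) = 1 · 1 = 1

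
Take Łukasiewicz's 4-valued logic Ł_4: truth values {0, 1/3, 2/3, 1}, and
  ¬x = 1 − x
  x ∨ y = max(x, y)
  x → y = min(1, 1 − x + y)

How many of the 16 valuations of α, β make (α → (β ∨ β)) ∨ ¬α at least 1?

10

α = 0, β = 0 ↦ 1  ≥
α = 0, β = 1/3 ↦ 1  ≥
α = 0, β = 2/3 ↦ 1  ≥
α = 0, β = 1 ↦ 1  ≥
α = 1/3, β = 0 ↦ 2/3  <
α = 1/3, β = 1/3 ↦ 1  ≥
α = 1/3, β = 2/3 ↦ 1  ≥
α = 1/3, β = 1 ↦ 1  ≥
α = 2/3, β = 0 ↦ 1/3  <
α = 2/3, β = 1/3 ↦ 2/3  <
α = 2/3, β = 2/3 ↦ 1  ≥
α = 2/3, β = 1 ↦ 1  ≥
α = 1, β = 0 ↦ 0  <
α = 1, β = 1/3 ↦ 1/3  <
α = 1, β = 2/3 ↦ 2/3  <
α = 1, β = 1 ↦ 1  ≥
So 10 of the 16 assignments meet the threshold.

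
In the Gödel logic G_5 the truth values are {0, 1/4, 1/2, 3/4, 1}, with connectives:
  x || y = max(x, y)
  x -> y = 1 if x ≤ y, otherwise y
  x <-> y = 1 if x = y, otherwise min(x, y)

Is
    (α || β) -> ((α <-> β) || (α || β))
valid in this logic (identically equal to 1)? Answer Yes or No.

At α = 3/4, β = 1/2, for instance:
α || β = 3/4 || 1/2 = 3/4
α <-> β = 3/4 <-> 1/2 = 1/2
(α <-> β) || (α || β) = 1/2 || 3/4 = 3/4
(α || β) -> ((α <-> β) || (α || β)) = 3/4 -> 3/4 = 1
and checking the remaining 24 assignments likewise gives ≥ 1 in every case.

Yes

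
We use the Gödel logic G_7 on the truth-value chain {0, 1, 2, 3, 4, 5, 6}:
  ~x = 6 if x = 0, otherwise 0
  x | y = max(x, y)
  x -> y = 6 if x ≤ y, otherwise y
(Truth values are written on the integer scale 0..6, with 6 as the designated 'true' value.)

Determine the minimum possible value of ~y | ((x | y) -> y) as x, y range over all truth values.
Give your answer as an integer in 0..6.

Take x = 2, y = 1:
~y = ~1 = 0
x | y = 2 | 1 = 2
(x | y) -> y = 2 -> 1 = 1
~y | ((x | y) -> y) = 0 | 1 = 1
No assignment yields a value below 1, so this is the minimum.

1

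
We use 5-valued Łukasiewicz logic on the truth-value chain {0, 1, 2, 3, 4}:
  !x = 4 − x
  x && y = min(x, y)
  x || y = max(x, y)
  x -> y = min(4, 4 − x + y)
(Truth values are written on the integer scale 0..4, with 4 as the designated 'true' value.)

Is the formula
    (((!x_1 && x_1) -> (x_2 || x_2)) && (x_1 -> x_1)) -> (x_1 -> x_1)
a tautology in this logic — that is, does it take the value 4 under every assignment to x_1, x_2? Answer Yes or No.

Yes

At x_1 = 2, x_2 = 0, for instance:
!x_1 = !2 = 2
!x_1 && x_1 = 2 && 2 = 2
x_2 || x_2 = 0 || 0 = 0
(!x_1 && x_1) -> (x_2 || x_2) = 2 -> 0 = 2
x_1 -> x_1 = 2 -> 2 = 4
((!x_1 && x_1) -> (x_2 || x_2)) && (x_1 -> x_1) = 2 && 4 = 2
(((!x_1 && x_1) -> (x_2 || x_2)) && (x_1 -> x_1)) -> (x_1 -> x_1) = 2 -> 4 = 4
and checking the remaining 24 assignments likewise gives ≥ 4 in every case.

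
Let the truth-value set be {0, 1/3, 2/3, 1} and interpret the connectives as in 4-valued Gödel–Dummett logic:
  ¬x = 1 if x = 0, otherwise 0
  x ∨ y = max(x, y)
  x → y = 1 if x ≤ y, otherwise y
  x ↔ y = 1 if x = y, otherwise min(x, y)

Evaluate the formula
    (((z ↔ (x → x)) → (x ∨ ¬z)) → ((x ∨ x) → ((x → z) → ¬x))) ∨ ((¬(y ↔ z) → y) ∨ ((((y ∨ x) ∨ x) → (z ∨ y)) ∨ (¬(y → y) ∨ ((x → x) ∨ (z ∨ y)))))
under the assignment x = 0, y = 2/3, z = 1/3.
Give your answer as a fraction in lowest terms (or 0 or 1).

1

x → x = 0 → 0 = 1
z ↔ (x → x) = 1/3 ↔ 1 = 1/3
¬z = ¬1/3 = 0
x ∨ ¬z = 0 ∨ 0 = 0
(z ↔ (x → x)) → (x ∨ ¬z) = 1/3 → 0 = 0
x ∨ x = 0 ∨ 0 = 0
x → z = 0 → 1/3 = 1
¬x = ¬0 = 1
(x → z) → ¬x = 1 → 1 = 1
(x ∨ x) → ((x → z) → ¬x) = 0 → 1 = 1
((z ↔ (x → x)) → (x ∨ ¬z)) → ((x ∨ x) → ((x → z) → ¬x)) = 0 → 1 = 1
y ↔ z = 2/3 ↔ 1/3 = 1/3
¬(y ↔ z) = ¬1/3 = 0
¬(y ↔ z) → y = 0 → 2/3 = 1
y ∨ x = 2/3 ∨ 0 = 2/3
(y ∨ x) ∨ x = 2/3 ∨ 0 = 2/3
z ∨ y = 1/3 ∨ 2/3 = 2/3
((y ∨ x) ∨ x) → (z ∨ y) = 2/3 → 2/3 = 1
y → y = 2/3 → 2/3 = 1
¬(y → y) = ¬1 = 0
x → x = 0 → 0 = 1
z ∨ y = 1/3 ∨ 2/3 = 2/3
(x → x) ∨ (z ∨ y) = 1 ∨ 2/3 = 1
¬(y → y) ∨ ((x → x) ∨ (z ∨ y)) = 0 ∨ 1 = 1
(((y ∨ x) ∨ x) → (z ∨ y)) ∨ (¬(y → y) ∨ ((x → x) ∨ (z ∨ y))) = 1 ∨ 1 = 1
(¬(y ↔ z) → y) ∨ ((((y ∨ x) ∨ x) → (z ∨ y)) ∨ (¬(y → y) ∨ ((x → x) ∨ (z ∨ y)))) = 1 ∨ 1 = 1
(((z ↔ (x → x)) → (x ∨ ¬z)) → ((x ∨ x) → ((x → z) → ¬x))) ∨ ((¬(y ↔ z) → y) ∨ ((((y ∨ x) ∨ x) → (z ∨ y)) ∨ (¬(y → y) ∨ ((x → x) ∨ (z ∨ y))))) = 1 ∨ 1 = 1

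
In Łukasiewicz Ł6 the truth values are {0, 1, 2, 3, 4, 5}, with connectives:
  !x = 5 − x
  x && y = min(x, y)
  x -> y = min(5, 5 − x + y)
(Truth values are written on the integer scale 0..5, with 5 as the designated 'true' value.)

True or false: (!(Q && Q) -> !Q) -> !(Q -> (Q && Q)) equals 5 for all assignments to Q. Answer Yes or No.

Counterexample: take Q = 0.
Q && Q = 0 && 0 = 0
!(Q && Q) = !0 = 5
!Q = !0 = 5
!(Q && Q) -> !Q = 5 -> 5 = 5
Q -> (Q && Q) = 0 -> 0 = 5
!(Q -> (Q && Q)) = !5 = 0
(!(Q && Q) -> !Q) -> !(Q -> (Q && Q)) = 5 -> 0 = 0
This gives 0 ≠ 5.

No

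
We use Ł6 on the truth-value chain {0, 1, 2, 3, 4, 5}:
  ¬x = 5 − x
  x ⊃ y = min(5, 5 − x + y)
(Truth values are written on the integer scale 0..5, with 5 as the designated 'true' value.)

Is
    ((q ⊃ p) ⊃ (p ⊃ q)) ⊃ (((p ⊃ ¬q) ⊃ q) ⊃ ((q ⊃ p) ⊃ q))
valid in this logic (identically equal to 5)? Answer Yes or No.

No

Counterexample: take p = 3, q = 3.
q ⊃ p = 3 ⊃ 3 = 5
p ⊃ q = 3 ⊃ 3 = 5
(q ⊃ p) ⊃ (p ⊃ q) = 5 ⊃ 5 = 5
¬q = ¬3 = 2
p ⊃ ¬q = 3 ⊃ 2 = 4
(p ⊃ ¬q) ⊃ q = 4 ⊃ 3 = 4
q ⊃ p = 3 ⊃ 3 = 5
(q ⊃ p) ⊃ q = 5 ⊃ 3 = 3
((p ⊃ ¬q) ⊃ q) ⊃ ((q ⊃ p) ⊃ q) = 4 ⊃ 3 = 4
((q ⊃ p) ⊃ (p ⊃ q)) ⊃ (((p ⊃ ¬q) ⊃ q) ⊃ ((q ⊃ p) ⊃ q)) = 5 ⊃ 4 = 4
This gives 4 ≠ 5.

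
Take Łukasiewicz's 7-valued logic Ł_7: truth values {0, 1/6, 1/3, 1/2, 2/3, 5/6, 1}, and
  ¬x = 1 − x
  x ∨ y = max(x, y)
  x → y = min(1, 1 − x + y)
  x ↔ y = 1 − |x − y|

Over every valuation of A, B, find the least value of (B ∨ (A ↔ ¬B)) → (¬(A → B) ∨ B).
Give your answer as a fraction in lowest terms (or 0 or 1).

Take A = 2/3, B = 1/3:
¬B = ¬1/3 = 2/3
A ↔ ¬B = 2/3 ↔ 2/3 = 1
B ∨ (A ↔ ¬B) = 1/3 ∨ 1 = 1
A → B = 2/3 → 1/3 = 2/3
¬(A → B) = ¬2/3 = 1/3
¬(A → B) ∨ B = 1/3 ∨ 1/3 = 1/3
(B ∨ (A ↔ ¬B)) → (¬(A → B) ∨ B) = 1 → 1/3 = 1/3
No assignment yields a value below 1/3, so this is the minimum.

1/3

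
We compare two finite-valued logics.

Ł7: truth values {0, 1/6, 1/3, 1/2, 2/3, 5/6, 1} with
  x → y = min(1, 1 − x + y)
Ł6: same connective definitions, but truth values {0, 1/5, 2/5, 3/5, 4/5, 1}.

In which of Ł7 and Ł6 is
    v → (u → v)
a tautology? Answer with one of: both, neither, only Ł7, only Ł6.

In Ł7: every assignment gives 1 — tautology.
In Ł6: every assignment gives 1 — tautology.

both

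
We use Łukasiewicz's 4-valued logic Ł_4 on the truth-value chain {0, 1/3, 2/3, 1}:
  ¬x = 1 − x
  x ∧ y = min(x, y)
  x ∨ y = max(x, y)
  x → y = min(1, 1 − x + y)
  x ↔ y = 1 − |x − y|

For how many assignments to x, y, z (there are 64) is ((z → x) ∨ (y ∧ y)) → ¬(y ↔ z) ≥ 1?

14

value 1: 14 assignments (counts)
value 2/3: 17 assignments
value 1/3: 20 assignments
value 0: 13 assignments
So 14 of the 64 assignments meet the threshold.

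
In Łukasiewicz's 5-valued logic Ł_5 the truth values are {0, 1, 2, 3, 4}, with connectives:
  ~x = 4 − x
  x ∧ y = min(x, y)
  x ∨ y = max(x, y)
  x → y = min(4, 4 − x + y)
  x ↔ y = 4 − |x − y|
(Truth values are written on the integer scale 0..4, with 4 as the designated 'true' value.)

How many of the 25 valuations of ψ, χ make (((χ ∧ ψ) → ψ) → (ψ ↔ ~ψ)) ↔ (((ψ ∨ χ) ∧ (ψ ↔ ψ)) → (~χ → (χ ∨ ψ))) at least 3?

5

value 4: 5 assignments (counts)
value 2: 10 assignments
value 0: 10 assignments
So 5 of the 25 assignments meet the threshold.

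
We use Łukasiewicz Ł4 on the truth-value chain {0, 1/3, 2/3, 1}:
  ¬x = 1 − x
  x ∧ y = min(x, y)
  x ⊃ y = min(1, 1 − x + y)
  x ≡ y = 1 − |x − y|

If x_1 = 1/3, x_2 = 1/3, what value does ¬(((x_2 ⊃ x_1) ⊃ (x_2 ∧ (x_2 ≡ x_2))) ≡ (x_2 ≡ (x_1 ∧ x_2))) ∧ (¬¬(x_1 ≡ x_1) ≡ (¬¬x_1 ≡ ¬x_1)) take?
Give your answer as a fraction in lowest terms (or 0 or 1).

2/3

x_2 ⊃ x_1 = 1/3 ⊃ 1/3 = 1
x_2 ≡ x_2 = 1/3 ≡ 1/3 = 1
x_2 ∧ (x_2 ≡ x_2) = 1/3 ∧ 1 = 1/3
(x_2 ⊃ x_1) ⊃ (x_2 ∧ (x_2 ≡ x_2)) = 1 ⊃ 1/3 = 1/3
x_1 ∧ x_2 = 1/3 ∧ 1/3 = 1/3
x_2 ≡ (x_1 ∧ x_2) = 1/3 ≡ 1/3 = 1
((x_2 ⊃ x_1) ⊃ (x_2 ∧ (x_2 ≡ x_2))) ≡ (x_2 ≡ (x_1 ∧ x_2)) = 1/3 ≡ 1 = 1/3
¬(((x_2 ⊃ x_1) ⊃ (x_2 ∧ (x_2 ≡ x_2))) ≡ (x_2 ≡ (x_1 ∧ x_2))) = ¬1/3 = 2/3
x_1 ≡ x_1 = 1/3 ≡ 1/3 = 1
¬(x_1 ≡ x_1) = ¬1 = 0
¬¬(x_1 ≡ x_1) = ¬0 = 1
¬x_1 = ¬1/3 = 2/3
¬¬x_1 = ¬2/3 = 1/3
¬x_1 = ¬1/3 = 2/3
¬¬x_1 ≡ ¬x_1 = 1/3 ≡ 2/3 = 2/3
¬¬(x_1 ≡ x_1) ≡ (¬¬x_1 ≡ ¬x_1) = 1 ≡ 2/3 = 2/3
¬(((x_2 ⊃ x_1) ⊃ (x_2 ∧ (x_2 ≡ x_2))) ≡ (x_2 ≡ (x_1 ∧ x_2))) ∧ (¬¬(x_1 ≡ x_1) ≡ (¬¬x_1 ≡ ¬x_1)) = 2/3 ∧ 2/3 = 2/3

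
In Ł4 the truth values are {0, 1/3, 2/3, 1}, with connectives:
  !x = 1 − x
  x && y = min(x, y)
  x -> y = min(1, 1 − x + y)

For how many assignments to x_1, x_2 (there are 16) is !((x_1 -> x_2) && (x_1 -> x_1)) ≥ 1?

x_1 = 0, x_2 = 0 ↦ 0  <
x_1 = 0, x_2 = 1/3 ↦ 0  <
x_1 = 0, x_2 = 2/3 ↦ 0  <
x_1 = 0, x_2 = 1 ↦ 0  <
x_1 = 1/3, x_2 = 0 ↦ 1/3  <
x_1 = 1/3, x_2 = 1/3 ↦ 0  <
x_1 = 1/3, x_2 = 2/3 ↦ 0  <
x_1 = 1/3, x_2 = 1 ↦ 0  <
x_1 = 2/3, x_2 = 0 ↦ 2/3  <
x_1 = 2/3, x_2 = 1/3 ↦ 1/3  <
x_1 = 2/3, x_2 = 2/3 ↦ 0  <
x_1 = 2/3, x_2 = 1 ↦ 0  <
x_1 = 1, x_2 = 0 ↦ 1  ≥
x_1 = 1, x_2 = 1/3 ↦ 2/3  <
x_1 = 1, x_2 = 2/3 ↦ 1/3  <
x_1 = 1, x_2 = 1 ↦ 0  <
So 1 of the 16 assignments meets the threshold.

1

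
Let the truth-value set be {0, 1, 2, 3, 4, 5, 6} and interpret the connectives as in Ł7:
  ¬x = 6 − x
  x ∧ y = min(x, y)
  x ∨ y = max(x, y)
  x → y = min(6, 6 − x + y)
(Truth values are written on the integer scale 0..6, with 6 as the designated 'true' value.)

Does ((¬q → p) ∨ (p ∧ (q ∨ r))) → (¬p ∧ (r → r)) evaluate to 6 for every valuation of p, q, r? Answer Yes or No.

No

Counterexample: take p = 1, q = 5, r = 0.
¬q = ¬5 = 1
¬q → p = 1 → 1 = 6
q ∨ r = 5 ∨ 0 = 5
p ∧ (q ∨ r) = 1 ∧ 5 = 1
(¬q → p) ∨ (p ∧ (q ∨ r)) = 6 ∨ 1 = 6
¬p = ¬1 = 5
r → r = 0 → 0 = 6
¬p ∧ (r → r) = 5 ∧ 6 = 5
((¬q → p) ∨ (p ∧ (q ∨ r))) → (¬p ∧ (r → r)) = 6 → 5 = 5
This gives 5 ≠ 6.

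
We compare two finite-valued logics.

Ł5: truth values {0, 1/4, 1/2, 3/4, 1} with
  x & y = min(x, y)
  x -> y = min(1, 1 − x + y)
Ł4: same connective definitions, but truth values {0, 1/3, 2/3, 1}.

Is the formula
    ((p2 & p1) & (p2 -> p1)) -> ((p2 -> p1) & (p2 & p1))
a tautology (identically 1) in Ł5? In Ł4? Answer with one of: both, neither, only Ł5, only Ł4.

both

In Ł5: every assignment gives 1 — tautology.
In Ł4: every assignment gives 1 — tautology.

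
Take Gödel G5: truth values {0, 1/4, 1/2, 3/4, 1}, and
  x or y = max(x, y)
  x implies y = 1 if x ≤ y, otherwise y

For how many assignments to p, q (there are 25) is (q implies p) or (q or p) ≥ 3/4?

value 1: 19 assignments (counts)
value 3/4: 3 assignments (counts)
value 1/2: 2 assignments
value 1/4: 1 assignment
So 22 of the 25 assignments meet the threshold.

22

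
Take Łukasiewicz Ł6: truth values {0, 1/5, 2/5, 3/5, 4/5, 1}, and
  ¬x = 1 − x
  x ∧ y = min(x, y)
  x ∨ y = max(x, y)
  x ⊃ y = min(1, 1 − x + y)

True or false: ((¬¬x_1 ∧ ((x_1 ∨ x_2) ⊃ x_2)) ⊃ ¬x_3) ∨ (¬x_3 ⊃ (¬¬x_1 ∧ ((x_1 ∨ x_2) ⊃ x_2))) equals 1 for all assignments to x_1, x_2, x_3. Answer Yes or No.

At x_1 = 0, x_2 = 3/5, x_3 = 4/5, for instance:
¬x_1 = ¬0 = 1
¬¬x_1 = ¬1 = 0
x_1 ∨ x_2 = 0 ∨ 3/5 = 3/5
(x_1 ∨ x_2) ⊃ x_2 = 3/5 ⊃ 3/5 = 1
¬¬x_1 ∧ ((x_1 ∨ x_2) ⊃ x_2) = 0 ∧ 1 = 0
¬x_3 = ¬4/5 = 1/5
(¬¬x_1 ∧ ((x_1 ∨ x_2) ⊃ x_2)) ⊃ ¬x_3 = 0 ⊃ 1/5 = 1
¬x_3 ⊃ (¬¬x_1 ∧ ((x_1 ∨ x_2) ⊃ x_2)) = 1/5 ⊃ 0 = 4/5
((¬¬x_1 ∧ ((x_1 ∨ x_2) ⊃ x_2)) ⊃ ¬x_3) ∨ (¬x_3 ⊃ (¬¬x_1 ∧ ((x_1 ∨ x_2) ⊃ x_2))) = 1 ∨ 4/5 = 1
and checking the remaining 215 assignments likewise gives ≥ 1 in every case.

Yes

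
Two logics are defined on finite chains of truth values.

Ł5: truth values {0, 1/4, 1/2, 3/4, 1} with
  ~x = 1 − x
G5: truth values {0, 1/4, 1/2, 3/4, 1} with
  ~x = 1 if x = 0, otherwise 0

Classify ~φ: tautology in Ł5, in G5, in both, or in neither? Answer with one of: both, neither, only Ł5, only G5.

neither

In Ł5: at φ = 1/4 the value is 3/4 — not a tautology.
In G5: at φ = 1/4 the value is 0 — not a tautology.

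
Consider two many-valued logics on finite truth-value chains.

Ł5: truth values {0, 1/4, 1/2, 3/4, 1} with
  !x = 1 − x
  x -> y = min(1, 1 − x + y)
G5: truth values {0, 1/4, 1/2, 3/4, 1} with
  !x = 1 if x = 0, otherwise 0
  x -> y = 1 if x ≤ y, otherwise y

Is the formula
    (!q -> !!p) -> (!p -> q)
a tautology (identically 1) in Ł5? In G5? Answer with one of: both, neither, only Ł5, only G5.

only Ł5

In Ł5: every assignment gives 1 — tautology.
In G5: at p = 0, q = 1/4 the value is 1/4 — not a tautology.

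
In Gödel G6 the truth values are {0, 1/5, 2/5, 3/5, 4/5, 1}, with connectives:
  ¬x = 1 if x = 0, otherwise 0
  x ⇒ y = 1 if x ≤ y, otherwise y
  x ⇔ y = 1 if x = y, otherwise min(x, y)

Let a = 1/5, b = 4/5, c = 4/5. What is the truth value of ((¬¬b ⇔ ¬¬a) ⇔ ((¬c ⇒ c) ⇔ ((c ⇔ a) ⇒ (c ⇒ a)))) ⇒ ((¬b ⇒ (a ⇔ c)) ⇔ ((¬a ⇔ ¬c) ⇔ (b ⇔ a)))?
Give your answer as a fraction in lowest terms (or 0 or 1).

1/5

¬b = ¬4/5 = 0
¬¬b = ¬0 = 1
¬a = ¬1/5 = 0
¬¬a = ¬0 = 1
¬¬b ⇔ ¬¬a = 1 ⇔ 1 = 1
¬c = ¬4/5 = 0
¬c ⇒ c = 0 ⇒ 4/5 = 1
c ⇔ a = 4/5 ⇔ 1/5 = 1/5
c ⇒ a = 4/5 ⇒ 1/5 = 1/5
(c ⇔ a) ⇒ (c ⇒ a) = 1/5 ⇒ 1/5 = 1
(¬c ⇒ c) ⇔ ((c ⇔ a) ⇒ (c ⇒ a)) = 1 ⇔ 1 = 1
(¬¬b ⇔ ¬¬a) ⇔ ((¬c ⇒ c) ⇔ ((c ⇔ a) ⇒ (c ⇒ a))) = 1 ⇔ 1 = 1
¬b = ¬4/5 = 0
a ⇔ c = 1/5 ⇔ 4/5 = 1/5
¬b ⇒ (a ⇔ c) = 0 ⇒ 1/5 = 1
¬a = ¬1/5 = 0
¬c = ¬4/5 = 0
¬a ⇔ ¬c = 0 ⇔ 0 = 1
b ⇔ a = 4/5 ⇔ 1/5 = 1/5
(¬a ⇔ ¬c) ⇔ (b ⇔ a) = 1 ⇔ 1/5 = 1/5
(¬b ⇒ (a ⇔ c)) ⇔ ((¬a ⇔ ¬c) ⇔ (b ⇔ a)) = 1 ⇔ 1/5 = 1/5
((¬¬b ⇔ ¬¬a) ⇔ ((¬c ⇒ c) ⇔ ((c ⇔ a) ⇒ (c ⇒ a)))) ⇒ ((¬b ⇒ (a ⇔ c)) ⇔ ((¬a ⇔ ¬c) ⇔ (b ⇔ a))) = 1 ⇒ 1/5 = 1/5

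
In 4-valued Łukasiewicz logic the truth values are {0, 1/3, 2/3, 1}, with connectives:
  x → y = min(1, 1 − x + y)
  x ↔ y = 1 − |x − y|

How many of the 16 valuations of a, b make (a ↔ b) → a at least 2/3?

13

a = 0, b = 0 ↦ 0  <
a = 0, b = 1/3 ↦ 1/3  <
a = 0, b = 2/3 ↦ 2/3  ≥
a = 0, b = 1 ↦ 1  ≥
a = 1/3, b = 0 ↦ 2/3  ≥
a = 1/3, b = 1/3 ↦ 1/3  <
a = 1/3, b = 2/3 ↦ 2/3  ≥
a = 1/3, b = 1 ↦ 1  ≥
a = 2/3, b = 0 ↦ 1  ≥
a = 2/3, b = 1/3 ↦ 1  ≥
a = 2/3, b = 2/3 ↦ 2/3  ≥
a = 2/3, b = 1 ↦ 1  ≥
a = 1, b = 0 ↦ 1  ≥
a = 1, b = 1/3 ↦ 1  ≥
a = 1, b = 2/3 ↦ 1  ≥
a = 1, b = 1 ↦ 1  ≥
So 13 of the 16 assignments meet the threshold.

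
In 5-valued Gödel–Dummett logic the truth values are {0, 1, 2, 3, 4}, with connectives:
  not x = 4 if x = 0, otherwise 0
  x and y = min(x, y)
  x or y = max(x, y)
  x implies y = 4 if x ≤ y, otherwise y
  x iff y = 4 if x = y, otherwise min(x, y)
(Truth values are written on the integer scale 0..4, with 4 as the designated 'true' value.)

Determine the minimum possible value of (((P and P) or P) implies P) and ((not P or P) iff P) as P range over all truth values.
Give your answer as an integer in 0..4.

Take P = 0:
P and P = 0 and 0 = 0
(P and P) or P = 0 or 0 = 0
((P and P) or P) implies P = 0 implies 0 = 4
not P = not 0 = 4
not P or P = 4 or 0 = 4
(not P or P) iff P = 4 iff 0 = 0
(((P and P) or P) implies P) and ((not P or P) iff P) = 4 and 0 = 0
No assignment yields a value below 0, so this is the minimum.

0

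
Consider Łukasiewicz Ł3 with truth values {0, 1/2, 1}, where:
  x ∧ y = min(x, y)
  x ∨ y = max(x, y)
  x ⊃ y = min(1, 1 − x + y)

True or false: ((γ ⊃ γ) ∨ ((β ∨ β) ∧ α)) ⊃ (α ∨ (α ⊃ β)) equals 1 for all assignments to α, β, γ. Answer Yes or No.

Counterexample: take α = 1/2, β = 0, γ = 0.
γ ⊃ γ = 0 ⊃ 0 = 1
β ∨ β = 0 ∨ 0 = 0
(β ∨ β) ∧ α = 0 ∧ 1/2 = 0
(γ ⊃ γ) ∨ ((β ∨ β) ∧ α) = 1 ∨ 0 = 1
α ⊃ β = 1/2 ⊃ 0 = 1/2
α ∨ (α ⊃ β) = 1/2 ∨ 1/2 = 1/2
((γ ⊃ γ) ∨ ((β ∨ β) ∧ α)) ⊃ (α ∨ (α ⊃ β)) = 1 ⊃ 1/2 = 1/2
This gives 1/2 ≠ 1.

No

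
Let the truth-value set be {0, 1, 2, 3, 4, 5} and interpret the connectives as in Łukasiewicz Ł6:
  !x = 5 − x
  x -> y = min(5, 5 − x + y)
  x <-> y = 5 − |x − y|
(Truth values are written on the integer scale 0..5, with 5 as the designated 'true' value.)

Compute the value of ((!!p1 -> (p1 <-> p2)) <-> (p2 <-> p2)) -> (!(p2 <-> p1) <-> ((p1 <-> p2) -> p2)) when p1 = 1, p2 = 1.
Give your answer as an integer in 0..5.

4

!p1 = !1 = 4
!!p1 = !4 = 1
p1 <-> p2 = 1 <-> 1 = 5
!!p1 -> (p1 <-> p2) = 1 -> 5 = 5
p2 <-> p2 = 1 <-> 1 = 5
(!!p1 -> (p1 <-> p2)) <-> (p2 <-> p2) = 5 <-> 5 = 5
p2 <-> p1 = 1 <-> 1 = 5
!(p2 <-> p1) = !5 = 0
p1 <-> p2 = 1 <-> 1 = 5
(p1 <-> p2) -> p2 = 5 -> 1 = 1
!(p2 <-> p1) <-> ((p1 <-> p2) -> p2) = 0 <-> 1 = 4
((!!p1 -> (p1 <-> p2)) <-> (p2 <-> p2)) -> (!(p2 <-> p1) <-> ((p1 <-> p2) -> p2)) = 5 -> 4 = 4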